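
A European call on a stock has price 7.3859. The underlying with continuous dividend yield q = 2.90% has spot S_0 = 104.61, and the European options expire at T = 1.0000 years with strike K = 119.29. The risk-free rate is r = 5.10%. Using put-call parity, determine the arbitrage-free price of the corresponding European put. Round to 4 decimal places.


Answer: Put price = 19.1248

Derivation:
Put-call parity: C - P = S_0 * exp(-qT) - K * exp(-rT).
S_0 * exp(-qT) = 104.6100 * 0.97141646 = 101.61987635
K * exp(-rT) = 119.2900 * 0.95027867 = 113.35874261
P = C - S*exp(-qT) + K*exp(-rT)
P = 7.3859 - 101.61987635 + 113.35874261 = 19.1248


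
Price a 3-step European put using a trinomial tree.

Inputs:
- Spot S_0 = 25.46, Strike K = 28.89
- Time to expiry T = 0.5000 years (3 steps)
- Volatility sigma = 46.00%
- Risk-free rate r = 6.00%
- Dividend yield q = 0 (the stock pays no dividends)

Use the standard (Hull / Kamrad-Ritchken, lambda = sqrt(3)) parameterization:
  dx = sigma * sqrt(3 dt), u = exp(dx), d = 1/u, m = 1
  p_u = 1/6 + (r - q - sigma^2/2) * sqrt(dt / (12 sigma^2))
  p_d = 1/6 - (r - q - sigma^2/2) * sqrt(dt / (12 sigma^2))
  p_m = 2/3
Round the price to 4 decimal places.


Answer: Price = V(0,0) = 4.9990

Derivation:
dt = T/N = 0.166667; dx = sigma*sqrt(3*dt) = 0.325269
u = exp(dx) = 1.384403; d = 1/u = 0.722333
p_u = 0.154933, p_m = 0.666667, p_d = 0.178401
Discount per step: exp(-r*dt) = 0.990050
Stock lattice S(k, j) with j the centered position index:
  k=0: S(0,+0) = 25.4600
  k=1: S(1,-1) = 18.3906; S(1,+0) = 25.4600; S(1,+1) = 35.2469
  k=2: S(2,-2) = 13.2841; S(2,-1) = 18.3906; S(2,+0) = 25.4600; S(2,+1) = 35.2469; S(2,+2) = 48.7959
  k=3: S(3,-3) = 9.5956; S(3,-2) = 13.2841; S(3,-1) = 18.3906; S(3,+0) = 25.4600; S(3,+1) = 35.2469; S(3,+2) = 48.7959; S(3,+3) = 67.5532
Terminal payoffs V(N, j) = max(K - S_T, 0):
  V(3,-3) = 19.294433; V(3,-2) = 15.605866; V(3,-1) = 10.499404; V(3,+0) = 3.430000; V(3,+1) = 0.000000; V(3,+2) = 0.000000; V(3,+3) = 0.000000
Backward induction: V(k, j) = exp(-r*dt) * [p_u * V(k+1, j+1) + p_m * V(k+1, j) + p_d * V(k+1, j-1)]
  V(2,-2) = exp(-r*dt) * [p_u*10.499404 + p_m*15.605866 + p_d*19.294433] = 15.318794
  V(2,-1) = exp(-r*dt) * [p_u*3.430000 + p_m*10.499404 + p_d*15.605866] = 10.212480
  V(2,+0) = exp(-r*dt) * [p_u*0.000000 + p_m*3.430000 + p_d*10.499404] = 4.118376
  V(2,+1) = exp(-r*dt) * [p_u*0.000000 + p_m*0.000000 + p_d*3.430000] = 0.605825
  V(2,+2) = exp(-r*dt) * [p_u*0.000000 + p_m*0.000000 + p_d*0.000000] = 0.000000
  V(1,-1) = exp(-r*dt) * [p_u*4.118376 + p_m*10.212480 + p_d*15.318794] = 10.077987
  V(1,+0) = exp(-r*dt) * [p_u*0.605825 + p_m*4.118376 + p_d*10.212480] = 4.614977
  V(1,+1) = exp(-r*dt) * [p_u*0.000000 + p_m*0.605825 + p_d*4.118376] = 1.127275
  V(0,+0) = exp(-r*dt) * [p_u*1.127275 + p_m*4.614977 + p_d*10.077987] = 4.998981


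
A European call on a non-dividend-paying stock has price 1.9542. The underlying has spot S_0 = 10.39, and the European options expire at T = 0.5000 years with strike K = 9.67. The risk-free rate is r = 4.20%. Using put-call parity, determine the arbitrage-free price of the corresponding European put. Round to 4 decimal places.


Put-call parity: C - P = S_0 * exp(-qT) - K * exp(-rT).
S_0 * exp(-qT) = 10.3900 * 1.00000000 = 10.39000000
K * exp(-rT) = 9.6700 * 0.97921896 = 9.46904739
P = C - S*exp(-qT) + K*exp(-rT)
P = 1.9542 - 10.39000000 + 9.46904739 = 1.0332

Answer: Put price = 1.0332


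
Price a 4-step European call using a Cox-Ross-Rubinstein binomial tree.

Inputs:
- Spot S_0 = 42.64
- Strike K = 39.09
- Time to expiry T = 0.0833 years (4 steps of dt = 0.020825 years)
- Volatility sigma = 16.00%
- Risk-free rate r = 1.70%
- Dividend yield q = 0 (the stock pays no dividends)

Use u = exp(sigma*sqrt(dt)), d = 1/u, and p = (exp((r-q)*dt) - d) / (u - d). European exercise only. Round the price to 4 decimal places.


dt = T/N = 0.020825
u = exp(sigma*sqrt(dt)) = 1.023358; d = 1/u = 0.977175
p = (exp((r-q)*dt) - d) / (u - d) = 0.501895
Discount per step: exp(-r*dt) = 0.999646
Stock lattice S(k, i) with i counting down-moves:
  k=0: S(0,0) = 42.6400
  k=1: S(1,0) = 43.6360; S(1,1) = 41.6667
  k=2: S(2,0) = 44.6552; S(2,1) = 42.6400; S(2,2) = 40.7157
  k=3: S(3,0) = 45.6983; S(3,1) = 43.6360; S(3,2) = 41.6667; S(3,3) = 39.7864
  k=4: S(4,0) = 46.7657; S(4,1) = 44.6552; S(4,2) = 42.6400; S(4,3) = 40.7157; S(4,4) = 38.8783
Terminal payoffs V(N, i) = max(S_T - K, 0):
  V(4,0) = 7.675715; V(4,1) = 5.565236; V(4,2) = 3.550000; V(4,3) = 1.625709; V(4,4) = 0.000000
Backward induction: V(k, i) = exp(-r*dt) * [p * V(k+1, i) + (1-p) * V(k+1, i+1)].
  V(3,0) = exp(-r*dt) * [p*7.675715 + (1-p)*5.565236] = 6.622130
  V(3,1) = exp(-r*dt) * [p*5.565236 + (1-p)*3.550000] = 4.559822
  V(3,2) = exp(-r*dt) * [p*3.550000 + (1-p)*1.625709] = 2.590584
  V(3,3) = exp(-r*dt) * [p*1.625709 + (1-p)*0.000000] = 0.815647
  V(2,0) = exp(-r*dt) * [p*6.622130 + (1-p)*4.559822] = 5.592904
  V(2,1) = exp(-r*dt) * [p*4.559822 + (1-p)*2.590584] = 3.577668
  V(2,2) = exp(-r*dt) * [p*2.590584 + (1-p)*0.815647] = 1.705875
  V(1,0) = exp(-r*dt) * [p*5.592904 + (1-p)*3.577668] = 4.587480
  V(1,1) = exp(-r*dt) * [p*3.577668 + (1-p)*1.705875] = 2.644382
  V(0,0) = exp(-r*dt) * [p*4.587480 + (1-p)*2.644382] = 3.618332

Answer: Price = V(0,0) = 3.6183


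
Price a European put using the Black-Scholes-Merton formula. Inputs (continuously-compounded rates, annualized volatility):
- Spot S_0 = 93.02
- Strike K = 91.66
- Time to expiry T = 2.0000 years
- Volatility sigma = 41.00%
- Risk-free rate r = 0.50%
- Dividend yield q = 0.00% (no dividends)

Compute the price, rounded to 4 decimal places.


d1 = (ln(S/K) + (r - q + 0.5*sigma^2) * T) / (sigma * sqrt(T)) = 0.33256171
d2 = d1 - sigma * sqrt(T) = -0.24726585
exp(-rT) = 0.99004983; exp(-qT) = 1.00000000
P = K * exp(-rT) * N(-d2) - S_0 * exp(-qT) * N(-d1)
N(-d1) = 0.36973258; N(-d2) = 0.59764876
P = 91.6600 * 0.99004983 * 0.59764876 - 93.0200 * 1.00000000 * 0.36973258 = 19.8429

Answer: Price = 19.8429


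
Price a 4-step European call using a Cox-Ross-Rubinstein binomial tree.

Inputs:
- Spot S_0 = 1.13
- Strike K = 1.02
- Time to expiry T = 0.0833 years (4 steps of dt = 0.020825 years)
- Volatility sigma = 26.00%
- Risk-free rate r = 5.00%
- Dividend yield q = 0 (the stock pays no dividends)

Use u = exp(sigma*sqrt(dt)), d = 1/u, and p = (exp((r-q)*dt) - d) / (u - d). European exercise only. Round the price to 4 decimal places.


dt = T/N = 0.020825
u = exp(sigma*sqrt(dt)) = 1.038233; d = 1/u = 0.963175
p = (exp((r-q)*dt) - d) / (u - d) = 0.504501
Discount per step: exp(-r*dt) = 0.998959
Stock lattice S(k, i) with i counting down-moves:
  k=0: S(0,0) = 1.1300
  k=1: S(1,0) = 1.1732; S(1,1) = 1.0884
  k=2: S(2,0) = 1.2181; S(2,1) = 1.1300; S(2,2) = 1.0483
  k=3: S(3,0) = 1.2646; S(3,1) = 1.1732; S(3,2) = 1.0884; S(3,3) = 1.0097
  k=4: S(4,0) = 1.3130; S(4,1) = 1.2181; S(4,2) = 1.1300; S(4,3) = 1.0483; S(4,4) = 0.9725
Terminal payoffs V(N, i) = max(S_T - K, 0):
  V(4,0) = 0.292979; V(4,1) = 0.198058; V(4,2) = 0.110000; V(4,3) = 0.028308; V(4,4) = 0.000000
Backward induction: V(k, i) = exp(-r*dt) * [p * V(k+1, i) + (1-p) * V(k+1, i+1)].
  V(3,0) = exp(-r*dt) * [p*0.292979 + (1-p)*0.198058] = 0.245690
  V(3,1) = exp(-r*dt) * [p*0.198058 + (1-p)*0.110000] = 0.154265
  V(3,2) = exp(-r*dt) * [p*0.110000 + (1-p)*0.028308] = 0.069449
  V(3,3) = exp(-r*dt) * [p*0.028308 + (1-p)*0.000000] = 0.014266
  V(2,0) = exp(-r*dt) * [p*0.245690 + (1-p)*0.154265] = 0.200180
  V(2,1) = exp(-r*dt) * [p*0.154265 + (1-p)*0.069449] = 0.112122
  V(2,2) = exp(-r*dt) * [p*0.069449 + (1-p)*0.014266] = 0.042062
  V(1,0) = exp(-r*dt) * [p*0.200180 + (1-p)*0.112122] = 0.156385
  V(1,1) = exp(-r*dt) * [p*0.112122 + (1-p)*0.042062] = 0.077327
  V(0,0) = exp(-r*dt) * [p*0.156385 + (1-p)*0.077327] = 0.117090

Answer: Price = V(0,0) = 0.1171


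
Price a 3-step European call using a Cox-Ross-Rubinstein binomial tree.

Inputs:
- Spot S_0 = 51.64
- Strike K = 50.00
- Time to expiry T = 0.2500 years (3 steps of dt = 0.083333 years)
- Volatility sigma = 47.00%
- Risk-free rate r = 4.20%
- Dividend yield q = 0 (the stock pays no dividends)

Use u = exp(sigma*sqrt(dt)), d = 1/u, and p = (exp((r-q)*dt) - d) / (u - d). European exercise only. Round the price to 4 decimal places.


dt = T/N = 0.083333
u = exp(sigma*sqrt(dt)) = 1.145312; d = 1/u = 0.873124
p = (exp((r-q)*dt) - d) / (u - d) = 0.479014
Discount per step: exp(-r*dt) = 0.996506
Stock lattice S(k, i) with i counting down-moves:
  k=0: S(0,0) = 51.6400
  k=1: S(1,0) = 59.1439; S(1,1) = 45.0881
  k=2: S(2,0) = 67.7383; S(2,1) = 51.6400; S(2,2) = 39.3676
  k=3: S(3,0) = 77.5815; S(3,1) = 59.1439; S(3,2) = 45.0881; S(3,3) = 34.3728
Terminal payoffs V(N, i) = max(S_T - K, 0):
  V(3,0) = 27.581462; V(3,1) = 9.143925; V(3,2) = 0.000000; V(3,3) = 0.000000
Backward induction: V(k, i) = exp(-r*dt) * [p * V(k+1, i) + (1-p) * V(k+1, i+1)].
  V(2,0) = exp(-r*dt) * [p*27.581462 + (1-p)*9.143925] = 17.912956
  V(2,1) = exp(-r*dt) * [p*9.143925 + (1-p)*0.000000] = 4.364764
  V(2,2) = exp(-r*dt) * [p*0.000000 + (1-p)*0.000000] = 0.000000
  V(1,0) = exp(-r*dt) * [p*17.912956 + (1-p)*4.364764] = 10.816612
  V(1,1) = exp(-r*dt) * [p*4.364764 + (1-p)*0.000000] = 2.083478
  V(0,0) = exp(-r*dt) * [p*10.816612 + (1-p)*2.083478] = 6.244875

Answer: Price = V(0,0) = 6.2449


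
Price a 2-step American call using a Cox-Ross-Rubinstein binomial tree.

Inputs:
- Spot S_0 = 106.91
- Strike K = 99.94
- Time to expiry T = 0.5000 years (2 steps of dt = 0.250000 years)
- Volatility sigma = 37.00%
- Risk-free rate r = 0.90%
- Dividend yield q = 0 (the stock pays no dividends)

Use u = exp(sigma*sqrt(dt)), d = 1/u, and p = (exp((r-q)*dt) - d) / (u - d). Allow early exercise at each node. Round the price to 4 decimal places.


Answer: Price = V(0,0) = 14.9953

Derivation:
dt = T/N = 0.250000
u = exp(sigma*sqrt(dt)) = 1.203218; d = 1/u = 0.831104
p = (exp((r-q)*dt) - d) / (u - d) = 0.459935
Discount per step: exp(-r*dt) = 0.997753
Stock lattice S(k, i) with i counting down-moves:
  k=0: S(0,0) = 106.9100
  k=1: S(1,0) = 128.6361; S(1,1) = 88.8534
  k=2: S(2,0) = 154.7773; S(2,1) = 106.9100; S(2,2) = 73.8464
Terminal payoffs V(N, i) = max(S_T - K, 0):
  V(2,0) = 54.837308; V(2,1) = 6.970000; V(2,2) = 0.000000
Backward induction: V(k, i) = exp(-r*dt) * [p * V(k+1, i) + (1-p) * V(k+1, i+1)]; then take max(V_cont, immediate exercise) for American.
  V(1,0) = exp(-r*dt) * [p*54.837308 + (1-p)*6.970000] = 28.920696; exercise = 28.696083; V(1,0) = max -> 28.920696
  V(1,1) = exp(-r*dt) * [p*6.970000 + (1-p)*0.000000] = 3.198541; exercise = 0.000000; V(1,1) = max -> 3.198541
  V(0,0) = exp(-r*dt) * [p*28.920696 + (1-p)*3.198541] = 14.995277; exercise = 6.970000; V(0,0) = max -> 14.995277


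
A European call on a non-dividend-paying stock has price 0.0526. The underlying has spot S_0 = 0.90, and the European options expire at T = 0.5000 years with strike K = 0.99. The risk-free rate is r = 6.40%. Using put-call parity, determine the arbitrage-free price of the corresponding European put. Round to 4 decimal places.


Put-call parity: C - P = S_0 * exp(-qT) - K * exp(-rT).
S_0 * exp(-qT) = 0.9000 * 1.00000000 = 0.90000000
K * exp(-rT) = 0.9900 * 0.96850658 = 0.95882152
P = C - S*exp(-qT) + K*exp(-rT)
P = 0.0526 - 0.90000000 + 0.95882152 = 0.1114

Answer: Put price = 0.1114


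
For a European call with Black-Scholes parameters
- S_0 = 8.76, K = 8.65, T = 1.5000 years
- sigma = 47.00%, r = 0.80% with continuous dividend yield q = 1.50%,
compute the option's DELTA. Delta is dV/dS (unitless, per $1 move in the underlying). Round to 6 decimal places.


Answer: Delta = 0.601000

Derivation:
d1 = 0.2915267757; d2 = -0.2841033139
phi(d1) = 0.3823447985; exp(-qT) = 0.9777512372; exp(-rT) = 0.9880717129
N(d1) = 0.6146757657
Delta = exp(-qT) * N(d1) = 0.9777512372 * 0.6146757657 = 0.601000


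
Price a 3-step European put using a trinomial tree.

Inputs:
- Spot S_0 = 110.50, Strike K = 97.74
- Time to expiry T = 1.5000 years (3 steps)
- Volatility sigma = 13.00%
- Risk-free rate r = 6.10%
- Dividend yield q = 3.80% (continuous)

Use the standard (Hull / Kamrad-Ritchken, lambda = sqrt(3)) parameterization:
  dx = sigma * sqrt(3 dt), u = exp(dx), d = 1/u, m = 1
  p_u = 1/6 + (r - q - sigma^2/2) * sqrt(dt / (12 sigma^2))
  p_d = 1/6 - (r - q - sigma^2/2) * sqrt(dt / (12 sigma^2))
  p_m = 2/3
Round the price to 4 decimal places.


dt = T/N = 0.500000; dx = sigma*sqrt(3*dt) = 0.159217
u = exp(dx) = 1.172592; d = 1/u = 0.852811
p_u = 0.189513, p_m = 0.666667, p_d = 0.143820
Discount per step: exp(-r*dt) = 0.969960
Stock lattice S(k, j) with j the centered position index:
  k=0: S(0,+0) = 110.5000
  k=1: S(1,-1) = 94.2357; S(1,+0) = 110.5000; S(1,+1) = 129.5714
  k=2: S(2,-2) = 80.3652; S(2,-1) = 94.2357; S(2,+0) = 110.5000; S(2,+1) = 129.5714; S(2,+2) = 151.9345
  k=3: S(3,-3) = 68.5364; S(3,-2) = 80.3652; S(3,-1) = 94.2357; S(3,+0) = 110.5000; S(3,+1) = 129.5714; S(3,+2) = 151.9345; S(3,+3) = 178.1571
Terminal payoffs V(N, j) = max(K - S_T, 0):
  V(3,-3) = 29.203598; V(3,-2) = 17.374751; V(3,-1) = 3.504338; V(3,+0) = 0.000000; V(3,+1) = 0.000000; V(3,+2) = 0.000000; V(3,+3) = 0.000000
Backward induction: V(k, j) = exp(-r*dt) * [p_u * V(k+1, j+1) + p_m * V(k+1, j) + p_d * V(k+1, j-1)]
  V(2,-2) = exp(-r*dt) * [p_u*3.504338 + p_m*17.374751 + p_d*29.203598] = 15.953288
  V(2,-1) = exp(-r*dt) * [p_u*0.000000 + p_m*3.504338 + p_d*17.374751] = 4.689827
  V(2,+0) = exp(-r*dt) * [p_u*0.000000 + p_m*0.000000 + p_d*3.504338] = 0.488856
  V(2,+1) = exp(-r*dt) * [p_u*0.000000 + p_m*0.000000 + p_d*0.000000] = 0.000000
  V(2,+2) = exp(-r*dt) * [p_u*0.000000 + p_m*0.000000 + p_d*0.000000] = 0.000000
  V(1,-1) = exp(-r*dt) * [p_u*0.488856 + p_m*4.689827 + p_d*15.953288] = 5.347979
  V(1,+0) = exp(-r*dt) * [p_u*0.000000 + p_m*0.488856 + p_d*4.689827] = 0.970345
  V(1,+1) = exp(-r*dt) * [p_u*0.000000 + p_m*0.000000 + p_d*0.488856] = 0.068195
  V(0,+0) = exp(-r*dt) * [p_u*0.068195 + p_m*0.970345 + p_d*5.347979] = 1.386044

Answer: Price = V(0,0) = 1.3860


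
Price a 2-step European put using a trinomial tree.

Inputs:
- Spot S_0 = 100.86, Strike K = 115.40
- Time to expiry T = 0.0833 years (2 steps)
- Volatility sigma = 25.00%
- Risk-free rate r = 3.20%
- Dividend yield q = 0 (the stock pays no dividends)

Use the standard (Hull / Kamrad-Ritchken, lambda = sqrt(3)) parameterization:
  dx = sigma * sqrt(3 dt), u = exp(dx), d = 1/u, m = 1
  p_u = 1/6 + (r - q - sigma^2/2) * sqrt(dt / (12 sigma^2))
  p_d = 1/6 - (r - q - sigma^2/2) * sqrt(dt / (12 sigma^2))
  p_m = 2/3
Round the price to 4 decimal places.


Answer: Price = V(0,0) = 14.3705

Derivation:
dt = T/N = 0.041650; dx = sigma*sqrt(3*dt) = 0.088371
u = exp(dx) = 1.092393; d = 1/u = 0.915421
p_u = 0.166843, p_m = 0.666667, p_d = 0.166490
Discount per step: exp(-r*dt) = 0.998668
Stock lattice S(k, j) with j the centered position index:
  k=0: S(0,+0) = 100.8600
  k=1: S(1,-1) = 92.3294; S(1,+0) = 100.8600; S(1,+1) = 110.1788
  k=2: S(2,-2) = 84.5203; S(2,-1) = 92.3294; S(2,+0) = 100.8600; S(2,+1) = 110.1788; S(2,+2) = 120.3585
Terminal payoffs V(N, j) = max(K - S_T, 0):
  V(2,-2) = 30.879671; V(2,-1) = 23.070588; V(2,+0) = 14.540000; V(2,+1) = 5.221246; V(2,+2) = 0.000000
Backward induction: V(k, j) = exp(-r*dt) * [p_u * V(k+1, j+1) + p_m * V(k+1, j) + p_d * V(k+1, j-1)]
  V(1,-1) = exp(-r*dt) * [p_u*14.540000 + p_m*23.070588 + p_d*30.879671] = 22.916885
  V(1,+0) = exp(-r*dt) * [p_u*5.221246 + p_m*14.540000 + p_d*23.070588] = 14.386297
  V(1,+1) = exp(-r*dt) * [p_u*0.000000 + p_m*5.221246 + p_d*14.540000] = 5.893734
  V(0,+0) = exp(-r*dt) * [p_u*5.893734 + p_m*14.386297 + p_d*22.916885] = 14.370460


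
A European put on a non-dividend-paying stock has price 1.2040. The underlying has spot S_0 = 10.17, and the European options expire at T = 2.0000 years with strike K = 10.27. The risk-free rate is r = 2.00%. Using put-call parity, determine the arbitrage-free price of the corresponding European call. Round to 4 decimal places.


Put-call parity: C - P = S_0 * exp(-qT) - K * exp(-rT).
S_0 * exp(-qT) = 10.1700 * 1.00000000 = 10.17000000
K * exp(-rT) = 10.2700 * 0.96078944 = 9.86730754
C = P + S*exp(-qT) - K*exp(-rT)
C = 1.2040 + 10.17000000 - 9.86730754 = 1.5067

Answer: Call price = 1.5067


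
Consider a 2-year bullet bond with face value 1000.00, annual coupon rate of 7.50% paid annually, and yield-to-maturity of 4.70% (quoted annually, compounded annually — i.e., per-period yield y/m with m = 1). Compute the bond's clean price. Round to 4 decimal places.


Answer: Price = 1052.2856

Derivation:
Coupon per period c = face * coupon_rate / m = 75.000000
Periods per year m = 1; per-period yield y/m = 0.047000
Number of cashflows N = 2
Cashflows (t years, CF_t, discount factor 1/(1+y/m)^(m*t), PV):
  t = 1.0000: CF_t = 75.000000, DF = 0.955110, PV = 71.633238
  t = 2.0000: CF_t = 1075.000000, DF = 0.912235, PV = 980.652412
Price P = sum_t PV_t = 1052.285650


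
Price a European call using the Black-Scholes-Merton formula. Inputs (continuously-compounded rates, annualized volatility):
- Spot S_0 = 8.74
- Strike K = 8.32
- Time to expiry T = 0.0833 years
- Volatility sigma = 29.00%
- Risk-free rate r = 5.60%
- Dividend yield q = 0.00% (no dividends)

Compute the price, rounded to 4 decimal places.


Answer: Price = 0.5704

Derivation:
d1 = (ln(S/K) + (r - q + 0.5*sigma^2) * T) / (sigma * sqrt(T)) = 0.68597557
d2 = d1 - sigma * sqrt(T) = 0.60227653
exp(-rT) = 0.99534606; exp(-qT) = 1.00000000
C = S_0 * exp(-qT) * N(d1) - K * exp(-rT) * N(d2)
N(d1) = 0.75363574; N(d2) = 0.72650496
C = 8.7400 * 1.00000000 * 0.75363574 - 8.3200 * 0.99534606 * 0.72650496 = 0.5704


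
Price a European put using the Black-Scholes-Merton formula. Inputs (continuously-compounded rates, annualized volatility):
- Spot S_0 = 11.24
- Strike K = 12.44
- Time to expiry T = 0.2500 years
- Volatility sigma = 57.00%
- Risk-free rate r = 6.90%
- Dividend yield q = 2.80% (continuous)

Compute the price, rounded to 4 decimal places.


Answer: Price = 1.9247

Derivation:
d1 = (ln(S/K) + (r - q + 0.5*sigma^2) * T) / (sigma * sqrt(T)) = -0.17745875
d2 = d1 - sigma * sqrt(T) = -0.46245875
exp(-rT) = 0.98289793; exp(-qT) = 0.99302444
P = K * exp(-rT) * N(-d2) - S_0 * exp(-qT) * N(-d1)
N(-d1) = 0.57042597; N(-d2) = 0.67812381
P = 12.4400 * 0.98289793 * 0.67812381 - 11.2400 * 0.99302444 * 0.57042597 = 1.9247


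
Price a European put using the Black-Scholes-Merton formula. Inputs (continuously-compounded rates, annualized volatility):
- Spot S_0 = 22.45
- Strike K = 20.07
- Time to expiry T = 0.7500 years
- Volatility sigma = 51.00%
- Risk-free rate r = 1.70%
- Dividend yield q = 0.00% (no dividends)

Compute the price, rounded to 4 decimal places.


Answer: Price = 2.5204

Derivation:
d1 = (ln(S/K) + (r - q + 0.5*sigma^2) * T) / (sigma * sqrt(T)) = 0.50343121
d2 = d1 - sigma * sqrt(T) = 0.06175826
exp(-rT) = 0.98733094; exp(-qT) = 1.00000000
P = K * exp(-rT) * N(-d2) - S_0 * exp(-qT) * N(-d1)
N(-d1) = 0.30733057; N(-d2) = 0.47537767
P = 20.0700 * 0.98733094 * 0.47537767 - 22.4500 * 1.00000000 * 0.30733057 = 2.5204


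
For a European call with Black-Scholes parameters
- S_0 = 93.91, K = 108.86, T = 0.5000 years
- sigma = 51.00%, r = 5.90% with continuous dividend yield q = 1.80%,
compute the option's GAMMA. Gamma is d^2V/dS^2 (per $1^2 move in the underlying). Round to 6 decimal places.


d1 = -0.1724807476; d2 = -0.5331052060
phi(d1) = 0.3930520090; exp(-qT) = 0.9910403788; exp(-rT) = 0.9709308776
Gamma = exp(-qT) * phi(d1) / (S * sigma * sqrt(T)) = 0.9910403788 * 0.3930520090 / (93.9100 * 0.5100 * 0.7071067812) = 0.011502

Answer: Gamma = 0.011502


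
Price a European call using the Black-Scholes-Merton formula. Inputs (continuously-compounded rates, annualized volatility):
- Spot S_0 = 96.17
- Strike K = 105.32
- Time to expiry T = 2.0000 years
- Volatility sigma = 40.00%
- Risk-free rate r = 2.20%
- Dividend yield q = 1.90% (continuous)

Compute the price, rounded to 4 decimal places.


Answer: Price = 17.6663

Derivation:
d1 = (ln(S/K) + (r - q + 0.5*sigma^2) * T) / (sigma * sqrt(T)) = 0.13278427
d2 = d1 - sigma * sqrt(T) = -0.43290116
exp(-rT) = 0.95695396; exp(-qT) = 0.96271294
C = S_0 * exp(-qT) * N(d1) - K * exp(-rT) * N(d2)
N(d1) = 0.55281800; N(d2) = 0.33254329
C = 96.1700 * 0.96271294 * 0.55281800 - 105.3200 * 0.95695396 * 0.33254329 = 17.6663


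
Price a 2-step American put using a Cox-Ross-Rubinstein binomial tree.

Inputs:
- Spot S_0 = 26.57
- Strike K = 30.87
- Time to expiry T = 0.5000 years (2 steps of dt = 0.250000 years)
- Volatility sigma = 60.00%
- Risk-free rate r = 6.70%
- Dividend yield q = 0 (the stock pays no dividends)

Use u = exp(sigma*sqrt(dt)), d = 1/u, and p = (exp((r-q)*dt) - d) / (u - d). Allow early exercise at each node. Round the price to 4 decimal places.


Answer: Price = V(0,0) = 7.0447

Derivation:
dt = T/N = 0.250000
u = exp(sigma*sqrt(dt)) = 1.349859; d = 1/u = 0.740818
p = (exp((r-q)*dt) - d) / (u - d) = 0.453291
Discount per step: exp(-r*dt) = 0.983390
Stock lattice S(k, i) with i counting down-moves:
  k=0: S(0,0) = 26.5700
  k=1: S(1,0) = 35.8657; S(1,1) = 19.6835
  k=2: S(2,0) = 48.4137; S(2,1) = 26.5700; S(2,2) = 14.5819
Terminal payoffs V(N, i) = max(K - S_T, 0):
  V(2,0) = 0.000000; V(2,1) = 4.300000; V(2,2) = 16.288075
Backward induction: V(k, i) = exp(-r*dt) * [p * V(k+1, i) + (1-p) * V(k+1, i+1)]; then take max(V_cont, immediate exercise) for American.
  V(1,0) = exp(-r*dt) * [p*0.000000 + (1-p)*4.300000] = 2.311798; exercise = 0.000000; V(1,0) = max -> 2.311798
  V(1,1) = exp(-r*dt) * [p*4.300000 + (1-p)*16.288075] = 10.673694; exercise = 11.186460; V(1,1) = max -> 11.186460
  V(0,0) = exp(-r*dt) * [p*2.311798 + (1-p)*11.186460] = 7.044660; exercise = 4.300000; V(0,0) = max -> 7.044660


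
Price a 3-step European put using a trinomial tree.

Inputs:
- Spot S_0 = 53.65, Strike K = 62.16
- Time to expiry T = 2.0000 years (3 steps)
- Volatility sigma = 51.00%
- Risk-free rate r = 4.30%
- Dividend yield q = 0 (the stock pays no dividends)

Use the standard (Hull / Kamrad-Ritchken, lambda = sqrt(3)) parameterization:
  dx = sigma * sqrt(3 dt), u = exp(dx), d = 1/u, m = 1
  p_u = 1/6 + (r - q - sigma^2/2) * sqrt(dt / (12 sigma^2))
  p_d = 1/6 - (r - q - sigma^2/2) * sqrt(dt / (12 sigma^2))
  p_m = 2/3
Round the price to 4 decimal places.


Answer: Price = V(0,0) = 17.1430

Derivation:
dt = T/N = 0.666667; dx = sigma*sqrt(3*dt) = 0.721249
u = exp(dx) = 2.057001; d = 1/u = 0.486145
p_u = 0.126436, p_m = 0.666667, p_d = 0.206898
Discount per step: exp(-r*dt) = 0.971740
Stock lattice S(k, j) with j the centered position index:
  k=0: S(0,+0) = 53.6500
  k=1: S(1,-1) = 26.0817; S(1,+0) = 53.6500; S(1,+1) = 110.3581
  k=2: S(2,-2) = 12.6795; S(2,-1) = 26.0817; S(2,+0) = 53.6500; S(2,+1) = 110.3581; S(2,+2) = 227.0066
  k=3: S(3,-3) = 6.1641; S(3,-2) = 12.6795; S(3,-1) = 26.0817; S(3,+0) = 53.6500; S(3,+1) = 110.3581; S(3,+2) = 227.0066; S(3,+3) = 466.9528
Terminal payoffs V(N, j) = max(K - S_T, 0):
  V(3,-3) = 55.995946; V(3,-2) = 49.480537; V(3,-1) = 36.078336; V(3,+0) = 8.510000; V(3,+1) = 0.000000; V(3,+2) = 0.000000; V(3,+3) = 0.000000
Backward induction: V(k, j) = exp(-r*dt) * [p_u * V(k+1, j+1) + p_m * V(k+1, j) + p_d * V(k+1, j-1)]
  V(2,-2) = exp(-r*dt) * [p_u*36.078336 + p_m*49.480537 + p_d*55.995946] = 47.745534
  V(2,-1) = exp(-r*dt) * [p_u*8.510000 + p_m*36.078336 + p_d*49.480537] = 34.366184
  V(2,+0) = exp(-r*dt) * [p_u*0.000000 + p_m*8.510000 + p_d*36.078336] = 12.766590
  V(2,+1) = exp(-r*dt) * [p_u*0.000000 + p_m*0.000000 + p_d*8.510000] = 1.710944
  V(2,+2) = exp(-r*dt) * [p_u*0.000000 + p_m*0.000000 + p_d*0.000000] = 0.000000
  V(1,-1) = exp(-r*dt) * [p_u*12.766590 + p_m*34.366184 + p_d*47.745534] = 33.431158
  V(1,+0) = exp(-r*dt) * [p_u*1.710944 + p_m*12.766590 + p_d*34.366184] = 15.390105
  V(1,+1) = exp(-r*dt) * [p_u*0.000000 + p_m*1.710944 + p_d*12.766590] = 3.675130
  V(0,+0) = exp(-r*dt) * [p_u*3.675130 + p_m*15.390105 + p_d*33.431158] = 17.143025


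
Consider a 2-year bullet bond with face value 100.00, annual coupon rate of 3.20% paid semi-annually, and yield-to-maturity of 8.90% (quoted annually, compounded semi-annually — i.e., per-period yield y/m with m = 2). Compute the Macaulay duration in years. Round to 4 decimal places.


Coupon per period c = face * coupon_rate / m = 1.600000
Periods per year m = 2; per-period yield y/m = 0.044500
Number of cashflows N = 4
Cashflows (t years, CF_t, discount factor 1/(1+y/m)^(m*t), PV):
  t = 0.5000: CF_t = 1.600000, DF = 0.957396, PV = 1.531833
  t = 1.0000: CF_t = 1.600000, DF = 0.916607, PV = 1.466571
  t = 1.5000: CF_t = 1.600000, DF = 0.877556, PV = 1.404089
  t = 2.0000: CF_t = 101.600000, DF = 0.840168, PV = 85.361086
Price P = sum_t PV_t = 89.763579
Macaulay numerator sum_t t * PV_t:
  t * PV_t at t = 0.5000: 0.765917
  t * PV_t at t = 1.0000: 1.466571
  t * PV_t at t = 1.5000: 2.106134
  t * PV_t at t = 2.0000: 170.722172
Macaulay duration D = (sum_t t * PV_t) / P = 175.060793 / 89.763579 = 1.950243

Answer: Macaulay duration = 1.9502 years


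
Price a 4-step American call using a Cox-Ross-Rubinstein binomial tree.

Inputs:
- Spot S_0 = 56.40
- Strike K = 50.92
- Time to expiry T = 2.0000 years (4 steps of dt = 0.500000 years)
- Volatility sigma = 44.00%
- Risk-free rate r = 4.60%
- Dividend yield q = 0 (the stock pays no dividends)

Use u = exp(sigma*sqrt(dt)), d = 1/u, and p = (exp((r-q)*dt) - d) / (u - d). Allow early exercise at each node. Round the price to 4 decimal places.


dt = T/N = 0.500000
u = exp(sigma*sqrt(dt)) = 1.364963; d = 1/u = 0.732621
p = (exp((r-q)*dt) - d) / (u - d) = 0.459634
Discount per step: exp(-r*dt) = 0.977262
Stock lattice S(k, i) with i counting down-moves:
  k=0: S(0,0) = 56.4000
  k=1: S(1,0) = 76.9839; S(1,1) = 41.3198
  k=2: S(2,0) = 105.0801; S(2,1) = 56.4000; S(2,2) = 30.2718
  k=3: S(3,0) = 143.4304; S(3,1) = 76.9839; S(3,2) = 41.3198; S(3,3) = 22.1777
  k=4: S(4,0) = 195.7772; S(4,1) = 105.0801; S(4,2) = 56.4000; S(4,3) = 30.2718; S(4,4) = 16.2479
Terminal payoffs V(N, i) = max(S_T - K, 0):
  V(4,0) = 144.857164; V(4,1) = 54.160122; V(4,2) = 5.480000; V(4,3) = 0.000000; V(4,4) = 0.000000
Backward induction: V(k, i) = exp(-r*dt) * [p * V(k+1, i) + (1-p) * V(k+1, i+1)]; then take max(V_cont, immediate exercise) for American.
  V(3,0) = exp(-r*dt) * [p*144.857164 + (1-p)*54.160122] = 93.668224; exercise = 92.510430; V(3,0) = max -> 93.668224
  V(3,1) = exp(-r*dt) * [p*54.160122 + (1-p)*5.480000] = 27.221681; exercise = 26.063887; V(3,1) = max -> 27.221681
  V(3,2) = exp(-r*dt) * [p*5.480000 + (1-p)*0.000000] = 2.461523; exercise = 0.000000; V(3,2) = max -> 2.461523
  V(3,3) = exp(-r*dt) * [p*0.000000 + (1-p)*0.000000] = 0.000000; exercise = 0.000000; V(3,3) = max -> 0.000000
  V(2,0) = exp(-r*dt) * [p*93.668224 + (1-p)*27.221681] = 56.449385; exercise = 54.160122; V(2,0) = max -> 56.449385
  V(2,1) = exp(-r*dt) * [p*27.221681 + (1-p)*2.461523] = 13.527396; exercise = 5.480000; V(2,1) = max -> 13.527396
  V(2,2) = exp(-r*dt) * [p*2.461523 + (1-p)*0.000000] = 1.105674; exercise = 0.000000; V(2,2) = max -> 1.105674
  V(1,0) = exp(-r*dt) * [p*56.449385 + (1-p)*13.527396] = 32.499644; exercise = 26.063887; V(1,0) = max -> 32.499644
  V(1,1) = exp(-r*dt) * [p*13.527396 + (1-p)*1.105674] = 6.660160; exercise = 0.000000; V(1,1) = max -> 6.660160
  V(0,0) = exp(-r*dt) * [p*32.499644 + (1-p)*6.660160] = 18.115382; exercise = 5.480000; V(0,0) = max -> 18.115382

Answer: Price = V(0,0) = 18.1154


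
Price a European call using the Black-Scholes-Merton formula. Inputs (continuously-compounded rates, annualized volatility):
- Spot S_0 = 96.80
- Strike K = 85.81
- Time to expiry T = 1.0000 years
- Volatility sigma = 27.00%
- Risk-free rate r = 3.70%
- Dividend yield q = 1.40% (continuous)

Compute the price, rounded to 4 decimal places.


d1 = (ln(S/K) + (r - q + 0.5*sigma^2) * T) / (sigma * sqrt(T)) = 0.66652387
d2 = d1 - sigma * sqrt(T) = 0.39652387
exp(-rT) = 0.96367614; exp(-qT) = 0.98609754
C = S_0 * exp(-qT) * N(d1) - K * exp(-rT) * N(d2)
N(d1) = 0.74746184; N(d2) = 0.65414070
C = 96.8000 * 0.98609754 * 0.74746184 - 85.8100 * 0.96367614 * 0.65414070 = 17.2555

Answer: Price = 17.2555


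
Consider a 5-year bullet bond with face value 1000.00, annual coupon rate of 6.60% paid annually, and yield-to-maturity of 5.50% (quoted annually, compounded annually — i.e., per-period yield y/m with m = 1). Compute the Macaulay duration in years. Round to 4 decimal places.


Answer: Macaulay duration = 4.4328 years

Derivation:
Coupon per period c = face * coupon_rate / m = 66.000000
Periods per year m = 1; per-period yield y/m = 0.055000
Number of cashflows N = 5
Cashflows (t years, CF_t, discount factor 1/(1+y/m)^(m*t), PV):
  t = 1.0000: CF_t = 66.000000, DF = 0.947867, PV = 62.559242
  t = 2.0000: CF_t = 66.000000, DF = 0.898452, PV = 59.297859
  t = 3.0000: CF_t = 66.000000, DF = 0.851614, PV = 56.206502
  t = 4.0000: CF_t = 66.000000, DF = 0.807217, PV = 53.276305
  t = 5.0000: CF_t = 1066.000000, DF = 0.765134, PV = 815.633221
Price P = sum_t PV_t = 1046.973129
Macaulay numerator sum_t t * PV_t:
  t * PV_t at t = 1.0000: 62.559242
  t * PV_t at t = 2.0000: 118.595719
  t * PV_t at t = 3.0000: 168.619506
  t * PV_t at t = 4.0000: 213.105220
  t * PV_t at t = 5.0000: 4078.166106
Macaulay duration D = (sum_t t * PV_t) / P = 4641.045792 / 1046.973129 = 4.432822


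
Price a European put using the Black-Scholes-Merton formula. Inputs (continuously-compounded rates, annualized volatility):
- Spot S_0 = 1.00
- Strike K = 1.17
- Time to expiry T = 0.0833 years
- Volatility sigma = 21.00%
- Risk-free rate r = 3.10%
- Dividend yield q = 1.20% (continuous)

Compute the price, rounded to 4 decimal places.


d1 = (ln(S/K) + (r - q + 0.5*sigma^2) * T) / (sigma * sqrt(T)) = -2.53399049
d2 = d1 - sigma * sqrt(T) = -2.59460015
exp(-rT) = 0.99742103; exp(-qT) = 0.99900090
P = K * exp(-rT) * N(-d2) - S_0 * exp(-qT) * N(-d1)
N(-d1) = 0.99436141; N(-d2) = 0.99526495
P = 1.1700 * 0.99742103 * 0.99526495 - 1.0000 * 0.99900090 * 0.99436141 = 0.1681

Answer: Price = 0.1681


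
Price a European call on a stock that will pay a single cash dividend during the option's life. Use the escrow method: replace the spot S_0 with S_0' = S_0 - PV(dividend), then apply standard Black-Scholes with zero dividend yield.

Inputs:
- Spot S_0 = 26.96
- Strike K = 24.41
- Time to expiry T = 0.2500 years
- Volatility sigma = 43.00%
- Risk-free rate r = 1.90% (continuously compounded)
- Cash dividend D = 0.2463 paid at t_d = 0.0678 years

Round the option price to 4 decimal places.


PV(D) = D * exp(-r * t_d) = 0.2463 * 0.99871263 = 0.24598292
S_0' = S_0 - PV(D) = 26.9600 - 0.24598292 = 26.71401708
d1 = (ln(S_0'/K) + (r + sigma^2/2)*T) / (sigma*sqrt(T)) = 0.54910710
d2 = d1 - sigma*sqrt(T) = 0.33410710
exp(-rT) = 0.99526126
N(d1) = 0.70853403; N(d2) = 0.63085063
C = S_0' * N(d1) - K * exp(-rT) * N(d2) = 26.71401708 * 0.70853403 - 24.4100 * 0.99526126 * 0.63085063 = 3.6017

Answer: Price = 3.6017


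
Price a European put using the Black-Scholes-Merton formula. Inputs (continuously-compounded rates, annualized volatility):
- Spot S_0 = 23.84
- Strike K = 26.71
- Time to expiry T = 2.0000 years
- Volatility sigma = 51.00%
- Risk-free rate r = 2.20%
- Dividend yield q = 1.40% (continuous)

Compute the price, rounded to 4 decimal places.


Answer: Price = 8.1127

Derivation:
d1 = (ln(S/K) + (r - q + 0.5*sigma^2) * T) / (sigma * sqrt(T)) = 0.22520216
d2 = d1 - sigma * sqrt(T) = -0.49604676
exp(-rT) = 0.95695396; exp(-qT) = 0.97238837
P = K * exp(-rT) * N(-d2) - S_0 * exp(-qT) * N(-d1)
N(-d1) = 0.41091100; N(-d2) = 0.69006929
P = 26.7100 * 0.95695396 * 0.69006929 - 23.8400 * 0.97238837 * 0.41091100 = 8.1127


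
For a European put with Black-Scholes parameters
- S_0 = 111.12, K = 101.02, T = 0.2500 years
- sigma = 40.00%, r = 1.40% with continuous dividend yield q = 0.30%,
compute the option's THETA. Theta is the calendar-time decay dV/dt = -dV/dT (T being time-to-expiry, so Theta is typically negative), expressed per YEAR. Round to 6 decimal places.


d1 = 0.5902109070; d2 = 0.3902109070
phi(d1) = 0.3351714823; exp(-qT) = 0.9992502812; exp(-rT) = 0.9965061179
Theta = -S*exp(-qT)*phi(d1)*sigma/(2*sqrt(T)) + r*K*exp(-rT)*N(-d2) - q*S*exp(-qT)*N(-d1)
N(-d1) = 0.2775246303; N(-d2) = 0.3481902985; sqrt(T) = 0.5000000000
Term 1 = -111.1200 * 0.9992502812 * 0.3351714823 * 0.4000 / (2 * 0.5000000000) = -14.8865329580
Term 2 = 0.0140 * 101.0200 * 0.9965061179 * 0.3481902985 = 0.4907180530
Term 3 = -0.0030 * 111.1200 * 0.9992502812 * 0.2775246303 = -0.0924462501
Theta = -14.8865329580 + (0.4907180530) + (-0.0924462501) = -14.488261

Answer: Theta = -14.488261


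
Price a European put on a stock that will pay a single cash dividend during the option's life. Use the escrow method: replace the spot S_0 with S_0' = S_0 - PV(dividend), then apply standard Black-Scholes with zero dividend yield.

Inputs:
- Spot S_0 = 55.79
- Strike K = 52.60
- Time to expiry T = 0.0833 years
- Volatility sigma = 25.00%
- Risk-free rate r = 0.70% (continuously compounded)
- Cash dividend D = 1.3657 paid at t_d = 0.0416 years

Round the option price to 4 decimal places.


PV(D) = D * exp(-r * t_d) = 1.3657 * 0.99970884 = 1.36530237
S_0' = S_0 - PV(D) = 55.7900 - 1.36530237 = 54.42469763
d1 = (ln(S_0'/K) + (r + sigma^2/2)*T) / (sigma*sqrt(T)) = 0.51678322
d2 = d1 - sigma*sqrt(T) = 0.44462887
exp(-rT) = 0.99941707
N(-d1) = 0.30265375; N(-d2) = 0.32829399
P = K * exp(-rT) * N(-d2) - S_0' * N(-d1) = 52.6000 * 0.99941707 * 0.32829399 - 54.42469763 * 0.30265375 = 0.7864

Answer: Price = 0.7864


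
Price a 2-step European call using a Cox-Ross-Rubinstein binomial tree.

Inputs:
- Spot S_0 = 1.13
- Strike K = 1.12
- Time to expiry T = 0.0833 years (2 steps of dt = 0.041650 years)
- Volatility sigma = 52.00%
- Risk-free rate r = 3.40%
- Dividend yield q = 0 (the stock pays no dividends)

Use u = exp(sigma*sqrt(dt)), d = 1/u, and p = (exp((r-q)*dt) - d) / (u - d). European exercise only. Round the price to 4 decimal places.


dt = T/N = 0.041650
u = exp(sigma*sqrt(dt)) = 1.111959; d = 1/u = 0.899314
p = (exp((r-q)*dt) - d) / (u - d) = 0.480158
Discount per step: exp(-r*dt) = 0.998585
Stock lattice S(k, i) with i counting down-moves:
  k=0: S(0,0) = 1.1300
  k=1: S(1,0) = 1.2565; S(1,1) = 1.0162
  k=2: S(2,0) = 1.3972; S(2,1) = 1.1300; S(2,2) = 0.9139
Terminal payoffs V(N, i) = max(S_T - K, 0):
  V(2,0) = 0.277192; V(2,1) = 0.010000; V(2,2) = 0.000000
Backward induction: V(k, i) = exp(-r*dt) * [p * V(k+1, i) + (1-p) * V(k+1, i+1)].
  V(1,0) = exp(-r*dt) * [p*0.277192 + (1-p)*0.010000] = 0.138099
  V(1,1) = exp(-r*dt) * [p*0.010000 + (1-p)*0.000000] = 0.004795
  V(0,0) = exp(-r*dt) * [p*0.138099 + (1-p)*0.004795] = 0.068704

Answer: Price = V(0,0) = 0.0687


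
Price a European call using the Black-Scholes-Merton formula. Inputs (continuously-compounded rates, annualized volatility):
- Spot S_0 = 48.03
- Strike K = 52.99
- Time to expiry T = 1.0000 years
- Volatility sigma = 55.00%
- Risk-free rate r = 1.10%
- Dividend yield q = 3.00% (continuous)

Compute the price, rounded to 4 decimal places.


Answer: Price = 8.0648

Derivation:
d1 = (ln(S/K) + (r - q + 0.5*sigma^2) * T) / (sigma * sqrt(T)) = 0.06176836
d2 = d1 - sigma * sqrt(T) = -0.48823164
exp(-rT) = 0.98906028; exp(-qT) = 0.97044553
C = S_0 * exp(-qT) * N(d1) - K * exp(-rT) * N(d2)
N(d1) = 0.52462635; N(d2) = 0.31269289
C = 48.0300 * 0.97044553 * 0.52462635 - 52.9900 * 0.98906028 * 0.31269289 = 8.0648


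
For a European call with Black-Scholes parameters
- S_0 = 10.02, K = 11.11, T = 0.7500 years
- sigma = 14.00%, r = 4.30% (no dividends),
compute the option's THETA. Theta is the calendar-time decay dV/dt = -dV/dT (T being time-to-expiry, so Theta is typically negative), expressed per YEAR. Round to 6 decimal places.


Answer: Theta = -0.401320

Derivation:
d1 = -0.5250795161; d2 = -0.6463230726
phi(d1) = 0.3475687533; exp(-qT) = 1.0000000000; exp(-rT) = 0.9682644857
Theta = -S*exp(-qT)*phi(d1)*sigma/(2*sqrt(T)) - r*K*exp(-rT)*N(d2) + q*S*exp(-qT)*N(d1)
N(d1) = 0.2997639576; N(d2) = 0.2590350743; sqrt(T) = 0.8660254038
Term 1 = -10.0200 * 1.0000000000 * 0.3475687533 * 0.1400 / (2 * 0.8660254038) = -0.2814983515
Term 2 = -0.0430 * 11.1100 * 0.9682644857 * 0.2590350743 = -0.1198215934
Term 3 = 0 (no dividend yield, q = 0)
Theta = -0.2814983515 + (-0.1198215934) + (0.0000000000) = -0.401320


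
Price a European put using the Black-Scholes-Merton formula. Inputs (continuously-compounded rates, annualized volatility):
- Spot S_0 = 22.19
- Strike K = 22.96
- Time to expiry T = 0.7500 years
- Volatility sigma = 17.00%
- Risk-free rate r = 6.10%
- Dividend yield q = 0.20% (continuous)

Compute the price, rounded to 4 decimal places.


Answer: Price = 1.1849

Derivation:
d1 = (ln(S/K) + (r - q + 0.5*sigma^2) * T) / (sigma * sqrt(T)) = 0.14247419
d2 = d1 - sigma * sqrt(T) = -0.00475013
exp(-rT) = 0.95528075; exp(-qT) = 0.99850112
P = K * exp(-rT) * N(-d2) - S_0 * exp(-qT) * N(-d1)
N(-d1) = 0.44335273; N(-d2) = 0.50189502
P = 22.9600 * 0.95528075 * 0.50189502 - 22.1900 * 0.99850112 * 0.44335273 = 1.1849


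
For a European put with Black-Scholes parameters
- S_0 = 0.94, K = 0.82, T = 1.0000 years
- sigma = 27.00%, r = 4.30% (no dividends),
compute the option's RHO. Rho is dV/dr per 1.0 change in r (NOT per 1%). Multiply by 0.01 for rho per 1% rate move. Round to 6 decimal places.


d1 = 0.8000945741; d2 = 0.5300945741
phi(d1) = 0.2896696344; exp(-qT) = 1.0000000000; exp(-rT) = 0.9579113901
N(-d2) = 0.2980231804
Rho = -K*T*exp(-rT)*N(-d2) = -0.8200 * 1.0000 * 0.9579113901 * 0.2980231804 = -0.234093

Answer: Rho = -0.234093


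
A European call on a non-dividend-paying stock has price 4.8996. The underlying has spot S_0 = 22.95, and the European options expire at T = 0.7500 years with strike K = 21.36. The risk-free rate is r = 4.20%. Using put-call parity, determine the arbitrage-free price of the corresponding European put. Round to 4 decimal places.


Answer: Put price = 2.6472

Derivation:
Put-call parity: C - P = S_0 * exp(-qT) - K * exp(-rT).
S_0 * exp(-qT) = 22.9500 * 1.00000000 = 22.95000000
K * exp(-rT) = 21.3600 * 0.96899096 = 20.69764683
P = C - S*exp(-qT) + K*exp(-rT)
P = 4.8996 - 22.95000000 + 20.69764683 = 2.6472


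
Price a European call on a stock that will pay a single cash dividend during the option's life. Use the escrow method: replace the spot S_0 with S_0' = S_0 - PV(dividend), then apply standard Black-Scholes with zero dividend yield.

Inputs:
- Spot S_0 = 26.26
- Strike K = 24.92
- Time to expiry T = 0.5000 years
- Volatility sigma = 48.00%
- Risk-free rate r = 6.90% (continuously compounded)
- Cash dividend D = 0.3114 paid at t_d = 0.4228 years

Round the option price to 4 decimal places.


PV(D) = D * exp(-r * t_d) = 0.3114 * 0.97124823 = 0.30244670
S_0' = S_0 - PV(D) = 26.2600 - 0.30244670 = 25.95755330
d1 = (ln(S_0'/K) + (r + sigma^2/2)*T) / (sigma*sqrt(T)) = 0.39153665
d2 = d1 - sigma*sqrt(T) = 0.05212539
exp(-rT) = 0.96608834
N(d1) = 0.65229970; N(d2) = 0.52078561
C = S_0' * N(d1) - K * exp(-rT) * N(d2) = 25.95755330 * 0.65229970 - 24.9200 * 0.96608834 * 0.52078561 = 4.3942

Answer: Price = 4.3942


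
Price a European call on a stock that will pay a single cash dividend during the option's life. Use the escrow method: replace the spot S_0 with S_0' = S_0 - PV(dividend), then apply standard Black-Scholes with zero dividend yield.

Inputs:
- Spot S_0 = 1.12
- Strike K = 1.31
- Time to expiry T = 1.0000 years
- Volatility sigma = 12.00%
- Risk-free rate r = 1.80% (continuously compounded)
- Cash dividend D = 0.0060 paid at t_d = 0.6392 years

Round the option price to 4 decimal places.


PV(D) = D * exp(-r * t_d) = 0.0060 * 0.98856034 = 0.00593136
S_0' = S_0 - PV(D) = 1.1200 - 0.00593136 = 1.11406864
d1 = (ln(S_0'/K) + (r + sigma^2/2)*T) / (sigma*sqrt(T)) = -1.14006986
d2 = d1 - sigma*sqrt(T) = -1.26006986
exp(-rT) = 0.98216103
N(d1) = 0.12712860; N(d2) = 0.10382208
C = S_0' * N(d1) - K * exp(-rT) * N(d2) = 1.11406864 * 0.12712860 - 1.3100 * 0.98216103 * 0.10382208 = 0.0080

Answer: Price = 0.0080


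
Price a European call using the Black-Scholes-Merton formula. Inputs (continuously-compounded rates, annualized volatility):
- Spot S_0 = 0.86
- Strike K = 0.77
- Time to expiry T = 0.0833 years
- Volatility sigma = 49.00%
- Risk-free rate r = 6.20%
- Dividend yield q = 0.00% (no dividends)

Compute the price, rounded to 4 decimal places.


Answer: Price = 0.1073

Derivation:
d1 = (ln(S/K) + (r - q + 0.5*sigma^2) * T) / (sigma * sqrt(T)) = 0.88887284
d2 = d1 - sigma * sqrt(T) = 0.74745032
exp(-rT) = 0.99484871; exp(-qT) = 1.00000000
C = S_0 * exp(-qT) * N(d1) - K * exp(-rT) * N(d2)
N(d1) = 0.81296429; N(d2) = 0.77260411
C = 0.8600 * 1.00000000 * 0.81296429 - 0.7700 * 0.99484871 * 0.77260411 = 0.1073
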